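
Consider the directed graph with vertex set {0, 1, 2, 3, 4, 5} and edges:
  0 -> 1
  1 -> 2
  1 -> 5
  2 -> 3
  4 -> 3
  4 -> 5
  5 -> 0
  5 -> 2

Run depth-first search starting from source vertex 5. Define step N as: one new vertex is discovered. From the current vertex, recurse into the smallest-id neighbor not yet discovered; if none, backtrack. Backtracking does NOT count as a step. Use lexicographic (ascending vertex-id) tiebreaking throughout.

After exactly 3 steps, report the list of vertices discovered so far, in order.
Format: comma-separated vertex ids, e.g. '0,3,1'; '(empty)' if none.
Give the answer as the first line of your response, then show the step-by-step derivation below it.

5,0,1

step 1: discover 5; path=5; order=5
step 2: discover 0; path=5>0; order=5,0
step 3: discover 1; path=5>0>1; order=5,0,1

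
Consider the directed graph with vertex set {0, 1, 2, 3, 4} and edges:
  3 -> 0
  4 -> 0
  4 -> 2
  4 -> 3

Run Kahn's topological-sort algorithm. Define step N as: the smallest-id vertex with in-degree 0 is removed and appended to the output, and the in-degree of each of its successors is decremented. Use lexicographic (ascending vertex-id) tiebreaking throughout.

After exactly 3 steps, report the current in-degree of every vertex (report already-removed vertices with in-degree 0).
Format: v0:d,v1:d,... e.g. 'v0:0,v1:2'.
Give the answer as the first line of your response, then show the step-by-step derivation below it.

v0:1,v1:0,v2:0,v3:0,v4:0

step 1: output 1; order=[1]; indeg=(2,0,1,1,0)
step 2: output 4; order=[1,4]; indeg=(1,0,0,0,0)
step 3: output 2; order=[1,4,2]; indeg=(1,0,0,0,0)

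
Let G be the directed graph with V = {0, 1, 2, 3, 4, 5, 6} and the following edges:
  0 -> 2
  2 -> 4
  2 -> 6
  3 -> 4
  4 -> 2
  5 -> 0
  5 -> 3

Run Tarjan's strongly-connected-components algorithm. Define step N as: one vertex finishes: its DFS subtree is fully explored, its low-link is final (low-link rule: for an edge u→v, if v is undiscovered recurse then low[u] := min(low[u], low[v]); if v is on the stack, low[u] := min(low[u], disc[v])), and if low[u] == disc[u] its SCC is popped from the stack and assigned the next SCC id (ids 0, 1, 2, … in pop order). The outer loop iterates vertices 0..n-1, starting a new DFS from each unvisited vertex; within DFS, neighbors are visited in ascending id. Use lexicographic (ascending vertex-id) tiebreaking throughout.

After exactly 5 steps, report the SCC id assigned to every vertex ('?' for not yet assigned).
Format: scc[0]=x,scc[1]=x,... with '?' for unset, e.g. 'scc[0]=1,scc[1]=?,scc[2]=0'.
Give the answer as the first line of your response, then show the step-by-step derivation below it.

scc[0]=2,scc[1]=3,scc[2]=1,scc[3]=?,scc[4]=1,scc[5]=?,scc[6]=0

step 1: low=(low[0]=0,low[1]=?,low[2]=1,low[3]=?,low[4]=1,low[5]=?,low[6]=?); scc=(scc[0]=?,scc[1]=?,scc[2]=?,scc[3]=?,scc[4]=?,scc[5]=?,scc[6]=?)
step 2: low=(low[0]=0,low[1]=?,low[2]=1,low[3]=?,low[4]=1,low[5]=?,low[6]=3); scc=(scc[0]=?,scc[1]=?,scc[2]=?,scc[3]=?,scc[4]=?,scc[5]=?,scc[6]=0)
step 3: low=(low[0]=0,low[1]=?,low[2]=1,low[3]=?,low[4]=1,low[5]=?,low[6]=3); scc=(scc[0]=?,scc[1]=?,scc[2]=1,scc[3]=?,scc[4]=1,scc[5]=?,scc[6]=0)
step 4: low=(low[0]=0,low[1]=?,low[2]=1,low[3]=?,low[4]=1,low[5]=?,low[6]=3); scc=(scc[0]=2,scc[1]=?,scc[2]=1,scc[3]=?,scc[4]=1,scc[5]=?,scc[6]=0)
step 5: low=(low[0]=0,low[1]=4,low[2]=1,low[3]=?,low[4]=1,low[5]=?,low[6]=3); scc=(scc[0]=2,scc[1]=3,scc[2]=1,scc[3]=?,scc[4]=1,scc[5]=?,scc[6]=0)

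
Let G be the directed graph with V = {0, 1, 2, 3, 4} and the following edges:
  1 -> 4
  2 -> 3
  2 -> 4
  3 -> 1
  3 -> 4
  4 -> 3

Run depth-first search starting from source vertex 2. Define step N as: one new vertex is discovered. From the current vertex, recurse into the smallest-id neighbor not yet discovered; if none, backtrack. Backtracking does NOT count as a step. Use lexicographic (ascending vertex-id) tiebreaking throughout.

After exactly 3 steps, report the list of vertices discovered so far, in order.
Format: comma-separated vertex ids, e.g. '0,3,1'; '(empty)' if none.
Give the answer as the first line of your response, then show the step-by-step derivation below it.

2,3,1

step 1: discover 2; path=2; order=2
step 2: discover 3; path=2>3; order=2,3
step 3: discover 1; path=2>3>1; order=2,3,1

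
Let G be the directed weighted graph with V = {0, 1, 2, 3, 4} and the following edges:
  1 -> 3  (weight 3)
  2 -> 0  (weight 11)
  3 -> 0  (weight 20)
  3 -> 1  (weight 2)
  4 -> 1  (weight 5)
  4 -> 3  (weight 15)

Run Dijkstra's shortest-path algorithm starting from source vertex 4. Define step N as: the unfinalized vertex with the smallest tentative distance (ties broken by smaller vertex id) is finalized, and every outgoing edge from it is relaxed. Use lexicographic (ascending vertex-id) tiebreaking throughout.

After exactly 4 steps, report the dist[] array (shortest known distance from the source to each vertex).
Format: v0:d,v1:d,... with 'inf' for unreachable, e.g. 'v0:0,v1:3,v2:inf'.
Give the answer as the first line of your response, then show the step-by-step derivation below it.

v0:28,v1:5,v2:inf,v3:8,v4:0

step 1: dist = v0:inf,v1:5,v2:inf,v3:15,v4:0
step 2: dist = v0:inf,v1:5,v2:inf,v3:8,v4:0
step 3: dist = v0:28,v1:5,v2:inf,v3:8,v4:0
step 4: dist = v0:28,v1:5,v2:inf,v3:8,v4:0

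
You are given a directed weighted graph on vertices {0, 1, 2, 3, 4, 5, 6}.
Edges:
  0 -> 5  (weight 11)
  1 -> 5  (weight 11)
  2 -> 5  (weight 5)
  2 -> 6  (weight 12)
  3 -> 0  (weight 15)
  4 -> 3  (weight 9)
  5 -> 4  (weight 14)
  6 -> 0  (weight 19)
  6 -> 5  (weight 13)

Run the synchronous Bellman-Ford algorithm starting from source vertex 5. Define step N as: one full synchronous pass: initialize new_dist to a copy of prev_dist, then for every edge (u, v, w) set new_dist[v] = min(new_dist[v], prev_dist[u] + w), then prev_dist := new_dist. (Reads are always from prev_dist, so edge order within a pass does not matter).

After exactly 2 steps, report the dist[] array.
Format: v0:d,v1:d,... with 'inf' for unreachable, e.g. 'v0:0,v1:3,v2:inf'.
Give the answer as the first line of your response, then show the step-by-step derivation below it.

v0:inf,v1:inf,v2:inf,v3:23,v4:14,v5:0,v6:inf

step 1: dist = v0:inf,v1:inf,v2:inf,v3:inf,v4:14,v5:0,v6:inf
step 2: dist = v0:inf,v1:inf,v2:inf,v3:23,v4:14,v5:0,v6:inf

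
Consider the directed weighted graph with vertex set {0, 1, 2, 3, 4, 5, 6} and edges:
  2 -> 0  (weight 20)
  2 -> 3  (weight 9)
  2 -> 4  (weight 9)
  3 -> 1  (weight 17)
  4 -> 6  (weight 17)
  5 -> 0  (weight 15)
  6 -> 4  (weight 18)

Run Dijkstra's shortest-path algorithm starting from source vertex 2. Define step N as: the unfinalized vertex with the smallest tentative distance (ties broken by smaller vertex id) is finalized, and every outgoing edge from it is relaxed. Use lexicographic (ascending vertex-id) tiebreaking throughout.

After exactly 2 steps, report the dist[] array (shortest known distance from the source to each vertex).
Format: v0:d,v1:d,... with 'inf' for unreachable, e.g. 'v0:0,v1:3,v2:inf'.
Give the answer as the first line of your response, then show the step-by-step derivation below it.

v0:20,v1:26,v2:0,v3:9,v4:9,v5:inf,v6:inf

step 1: dist = v0:20,v1:inf,v2:0,v3:9,v4:9,v5:inf,v6:inf
step 2: dist = v0:20,v1:26,v2:0,v3:9,v4:9,v5:inf,v6:inf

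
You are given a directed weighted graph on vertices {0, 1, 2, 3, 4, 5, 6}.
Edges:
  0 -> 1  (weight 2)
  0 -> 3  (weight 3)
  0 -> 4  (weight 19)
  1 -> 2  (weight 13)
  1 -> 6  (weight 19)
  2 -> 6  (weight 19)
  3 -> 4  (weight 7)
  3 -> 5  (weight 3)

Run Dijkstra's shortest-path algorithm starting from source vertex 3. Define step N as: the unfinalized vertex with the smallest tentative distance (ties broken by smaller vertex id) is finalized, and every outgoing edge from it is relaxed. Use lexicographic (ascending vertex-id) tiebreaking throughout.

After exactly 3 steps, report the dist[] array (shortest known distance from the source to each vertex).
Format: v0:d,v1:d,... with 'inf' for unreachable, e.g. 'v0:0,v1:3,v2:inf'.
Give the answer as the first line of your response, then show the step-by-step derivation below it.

v0:inf,v1:inf,v2:inf,v3:0,v4:7,v5:3,v6:inf

step 1: dist = v0:inf,v1:inf,v2:inf,v3:0,v4:7,v5:3,v6:inf
step 2: dist = v0:inf,v1:inf,v2:inf,v3:0,v4:7,v5:3,v6:inf
step 3: dist = v0:inf,v1:inf,v2:inf,v3:0,v4:7,v5:3,v6:inf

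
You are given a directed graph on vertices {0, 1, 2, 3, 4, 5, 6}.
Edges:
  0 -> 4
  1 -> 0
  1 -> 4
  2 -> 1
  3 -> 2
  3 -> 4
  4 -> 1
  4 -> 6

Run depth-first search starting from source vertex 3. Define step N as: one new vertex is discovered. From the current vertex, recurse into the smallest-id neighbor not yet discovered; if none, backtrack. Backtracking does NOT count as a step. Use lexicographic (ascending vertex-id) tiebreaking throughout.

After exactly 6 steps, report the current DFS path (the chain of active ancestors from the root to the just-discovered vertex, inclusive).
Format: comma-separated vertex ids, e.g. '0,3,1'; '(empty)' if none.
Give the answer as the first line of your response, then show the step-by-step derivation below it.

3,2,1,0,4,6

step 1: discover 3; path=3; order=3
step 2: discover 2; path=3>2; order=3,2
step 3: discover 1; path=3>2>1; order=3,2,1
step 4: discover 0; path=3>2>1>0; order=3,2,1,0
step 5: discover 4; path=3>2>1>0>4; order=3,2,1,0,4
step 6: discover 6; path=3>2>1>0>4>6; order=3,2,1,0,4,6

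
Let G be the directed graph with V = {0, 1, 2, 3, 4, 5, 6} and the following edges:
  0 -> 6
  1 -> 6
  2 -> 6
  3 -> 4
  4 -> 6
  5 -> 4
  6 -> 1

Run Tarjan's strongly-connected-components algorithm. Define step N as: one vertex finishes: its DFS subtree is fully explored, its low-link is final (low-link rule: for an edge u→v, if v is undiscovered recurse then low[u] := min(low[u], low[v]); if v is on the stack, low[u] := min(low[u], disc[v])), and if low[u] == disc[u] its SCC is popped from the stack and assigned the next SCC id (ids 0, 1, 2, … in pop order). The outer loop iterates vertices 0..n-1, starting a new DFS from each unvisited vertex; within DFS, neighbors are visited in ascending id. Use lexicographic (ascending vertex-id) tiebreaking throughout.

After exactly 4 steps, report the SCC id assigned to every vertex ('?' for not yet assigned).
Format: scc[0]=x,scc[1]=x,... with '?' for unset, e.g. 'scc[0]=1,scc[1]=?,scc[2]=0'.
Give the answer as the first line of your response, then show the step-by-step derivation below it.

scc[0]=1,scc[1]=0,scc[2]=2,scc[3]=?,scc[4]=?,scc[5]=?,scc[6]=0

step 1: low=(low[0]=0,low[1]=1,low[2]=?,low[3]=?,low[4]=?,low[5]=?,low[6]=1); scc=(scc[0]=?,scc[1]=?,scc[2]=?,scc[3]=?,scc[4]=?,scc[5]=?,scc[6]=?)
step 2: low=(low[0]=0,low[1]=1,low[2]=?,low[3]=?,low[4]=?,low[5]=?,low[6]=1); scc=(scc[0]=?,scc[1]=0,scc[2]=?,scc[3]=?,scc[4]=?,scc[5]=?,scc[6]=0)
step 3: low=(low[0]=0,low[1]=1,low[2]=?,low[3]=?,low[4]=?,low[5]=?,low[6]=1); scc=(scc[0]=1,scc[1]=0,scc[2]=?,scc[3]=?,scc[4]=?,scc[5]=?,scc[6]=0)
step 4: low=(low[0]=0,low[1]=1,low[2]=3,low[3]=?,low[4]=?,low[5]=?,low[6]=1); scc=(scc[0]=1,scc[1]=0,scc[2]=2,scc[3]=?,scc[4]=?,scc[5]=?,scc[6]=0)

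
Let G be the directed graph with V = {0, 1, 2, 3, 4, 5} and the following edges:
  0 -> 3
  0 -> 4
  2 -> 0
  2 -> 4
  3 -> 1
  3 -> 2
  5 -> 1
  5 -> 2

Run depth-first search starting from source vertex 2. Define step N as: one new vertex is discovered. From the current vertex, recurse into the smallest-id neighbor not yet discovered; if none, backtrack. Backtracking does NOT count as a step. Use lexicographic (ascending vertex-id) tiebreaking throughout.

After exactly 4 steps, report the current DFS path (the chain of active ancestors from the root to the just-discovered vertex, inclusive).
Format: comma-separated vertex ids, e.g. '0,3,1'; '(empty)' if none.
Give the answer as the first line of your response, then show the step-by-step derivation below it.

2,0,3,1

step 1: discover 2; path=2; order=2
step 2: discover 0; path=2>0; order=2,0
step 3: discover 3; path=2>0>3; order=2,0,3
step 4: discover 1; path=2>0>3>1; order=2,0,3,1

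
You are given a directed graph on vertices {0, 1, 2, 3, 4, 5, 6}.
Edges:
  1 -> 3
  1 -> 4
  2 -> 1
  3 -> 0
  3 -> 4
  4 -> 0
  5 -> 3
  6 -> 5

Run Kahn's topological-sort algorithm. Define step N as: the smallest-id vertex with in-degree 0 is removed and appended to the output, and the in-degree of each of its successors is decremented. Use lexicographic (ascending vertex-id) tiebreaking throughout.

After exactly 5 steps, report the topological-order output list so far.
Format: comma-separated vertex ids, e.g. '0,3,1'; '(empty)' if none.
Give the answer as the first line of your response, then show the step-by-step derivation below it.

2,1,6,5,3

step 1: output 2; order=[2]; indeg=(2,0,0,2,2,1,0)
step 2: output 1; order=[2,1]; indeg=(2,0,0,1,1,1,0)
step 3: output 6; order=[2,1,6]; indeg=(2,0,0,1,1,0,0)
step 4: output 5; order=[2,1,6,5]; indeg=(2,0,0,0,1,0,0)
step 5: output 3; order=[2,1,6,5,3]; indeg=(1,0,0,0,0,0,0)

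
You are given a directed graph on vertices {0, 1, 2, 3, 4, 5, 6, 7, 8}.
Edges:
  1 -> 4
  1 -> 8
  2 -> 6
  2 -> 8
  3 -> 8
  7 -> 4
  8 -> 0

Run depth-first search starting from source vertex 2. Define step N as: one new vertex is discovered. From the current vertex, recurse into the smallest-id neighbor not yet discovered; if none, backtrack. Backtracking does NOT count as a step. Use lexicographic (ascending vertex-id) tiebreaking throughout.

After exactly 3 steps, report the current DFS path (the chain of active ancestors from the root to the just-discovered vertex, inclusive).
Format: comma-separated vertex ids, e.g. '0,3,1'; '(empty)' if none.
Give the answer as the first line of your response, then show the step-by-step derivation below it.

2,8

step 1: discover 2; path=2; order=2
step 2: discover 6; path=2>6; order=2,6
step 3: discover 8; path=2>8; order=2,6,8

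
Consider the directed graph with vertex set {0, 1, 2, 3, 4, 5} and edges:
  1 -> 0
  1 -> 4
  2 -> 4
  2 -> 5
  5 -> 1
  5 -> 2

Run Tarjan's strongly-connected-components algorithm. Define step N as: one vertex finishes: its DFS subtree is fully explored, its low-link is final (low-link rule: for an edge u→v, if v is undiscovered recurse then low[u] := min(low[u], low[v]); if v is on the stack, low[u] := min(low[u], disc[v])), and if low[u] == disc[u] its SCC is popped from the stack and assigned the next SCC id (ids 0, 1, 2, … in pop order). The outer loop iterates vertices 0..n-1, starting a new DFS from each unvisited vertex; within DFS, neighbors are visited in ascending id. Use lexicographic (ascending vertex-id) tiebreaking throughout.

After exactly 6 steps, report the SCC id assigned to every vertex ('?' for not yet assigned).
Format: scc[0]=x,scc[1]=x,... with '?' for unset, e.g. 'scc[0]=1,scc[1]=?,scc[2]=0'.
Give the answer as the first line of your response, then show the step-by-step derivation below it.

scc[0]=0,scc[1]=2,scc[2]=3,scc[3]=4,scc[4]=1,scc[5]=3

step 1: low=(low[0]=0,low[1]=?,low[2]=?,low[3]=?,low[4]=?,low[5]=?); scc=(scc[0]=0,scc[1]=?,scc[2]=?,scc[3]=?,scc[4]=?,scc[5]=?)
step 2: low=(low[0]=0,low[1]=1,low[2]=?,low[3]=?,low[4]=2,low[5]=?); scc=(scc[0]=0,scc[1]=?,scc[2]=?,scc[3]=?,scc[4]=1,scc[5]=?)
step 3: low=(low[0]=0,low[1]=1,low[2]=?,low[3]=?,low[4]=2,low[5]=?); scc=(scc[0]=0,scc[1]=2,scc[2]=?,scc[3]=?,scc[4]=1,scc[5]=?)
step 4: low=(low[0]=0,low[1]=1,low[2]=3,low[3]=?,low[4]=2,low[5]=3); scc=(scc[0]=0,scc[1]=2,scc[2]=?,scc[3]=?,scc[4]=1,scc[5]=?)
step 5: low=(low[0]=0,low[1]=1,low[2]=3,low[3]=?,low[4]=2,low[5]=3); scc=(scc[0]=0,scc[1]=2,scc[2]=3,scc[3]=?,scc[4]=1,scc[5]=3)
step 6: low=(low[0]=0,low[1]=1,low[2]=3,low[3]=5,low[4]=2,low[5]=3); scc=(scc[0]=0,scc[1]=2,scc[2]=3,scc[3]=4,scc[4]=1,scc[5]=3)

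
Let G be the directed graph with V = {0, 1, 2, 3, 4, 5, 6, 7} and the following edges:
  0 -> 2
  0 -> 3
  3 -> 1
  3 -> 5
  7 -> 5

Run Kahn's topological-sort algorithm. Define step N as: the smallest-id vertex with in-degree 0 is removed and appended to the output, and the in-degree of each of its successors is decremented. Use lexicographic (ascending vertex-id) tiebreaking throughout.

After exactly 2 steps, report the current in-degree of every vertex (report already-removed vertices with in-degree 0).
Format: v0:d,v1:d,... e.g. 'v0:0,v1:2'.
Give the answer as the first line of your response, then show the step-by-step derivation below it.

v0:0,v1:1,v2:0,v3:0,v4:0,v5:2,v6:0,v7:0

step 1: output 0; order=[0]; indeg=(0,1,0,0,0,2,0,0)
step 2: output 2; order=[0,2]; indeg=(0,1,0,0,0,2,0,0)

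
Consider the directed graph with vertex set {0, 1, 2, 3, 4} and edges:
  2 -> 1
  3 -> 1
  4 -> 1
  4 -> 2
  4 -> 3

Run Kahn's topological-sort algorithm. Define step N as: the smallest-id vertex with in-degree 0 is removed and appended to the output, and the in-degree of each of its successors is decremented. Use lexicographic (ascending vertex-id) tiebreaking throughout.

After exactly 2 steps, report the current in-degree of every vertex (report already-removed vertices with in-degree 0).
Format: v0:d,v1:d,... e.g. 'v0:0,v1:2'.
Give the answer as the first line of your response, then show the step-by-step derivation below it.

v0:0,v1:2,v2:0,v3:0,v4:0

step 1: output 0; order=[0]; indeg=(0,3,1,1,0)
step 2: output 4; order=[0,4]; indeg=(0,2,0,0,0)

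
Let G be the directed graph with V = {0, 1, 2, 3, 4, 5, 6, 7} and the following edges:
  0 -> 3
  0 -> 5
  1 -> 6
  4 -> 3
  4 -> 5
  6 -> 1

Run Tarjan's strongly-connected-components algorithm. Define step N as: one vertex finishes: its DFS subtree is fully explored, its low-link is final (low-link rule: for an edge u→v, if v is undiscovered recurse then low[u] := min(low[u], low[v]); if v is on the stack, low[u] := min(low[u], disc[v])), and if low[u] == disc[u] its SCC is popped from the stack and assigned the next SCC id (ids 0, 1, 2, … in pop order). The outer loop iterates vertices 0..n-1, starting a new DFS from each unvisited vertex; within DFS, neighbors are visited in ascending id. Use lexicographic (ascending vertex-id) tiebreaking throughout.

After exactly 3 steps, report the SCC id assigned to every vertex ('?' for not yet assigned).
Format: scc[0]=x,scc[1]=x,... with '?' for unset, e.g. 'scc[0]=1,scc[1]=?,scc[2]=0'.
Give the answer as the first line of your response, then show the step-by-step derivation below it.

scc[0]=2,scc[1]=?,scc[2]=?,scc[3]=0,scc[4]=?,scc[5]=1,scc[6]=?,scc[7]=?

step 1: low=(low[0]=0,low[1]=?,low[2]=?,low[3]=1,low[4]=?,low[5]=?,low[6]=?,low[7]=?); scc=(scc[0]=?,scc[1]=?,scc[2]=?,scc[3]=0,scc[4]=?,scc[5]=?,scc[6]=?,scc[7]=?)
step 2: low=(low[0]=0,low[1]=?,low[2]=?,low[3]=1,low[4]=?,low[5]=2,low[6]=?,low[7]=?); scc=(scc[0]=?,scc[1]=?,scc[2]=?,scc[3]=0,scc[4]=?,scc[5]=1,scc[6]=?,scc[7]=?)
step 3: low=(low[0]=0,low[1]=?,low[2]=?,low[3]=1,low[4]=?,low[5]=2,low[6]=?,low[7]=?); scc=(scc[0]=2,scc[1]=?,scc[2]=?,scc[3]=0,scc[4]=?,scc[5]=1,scc[6]=?,scc[7]=?)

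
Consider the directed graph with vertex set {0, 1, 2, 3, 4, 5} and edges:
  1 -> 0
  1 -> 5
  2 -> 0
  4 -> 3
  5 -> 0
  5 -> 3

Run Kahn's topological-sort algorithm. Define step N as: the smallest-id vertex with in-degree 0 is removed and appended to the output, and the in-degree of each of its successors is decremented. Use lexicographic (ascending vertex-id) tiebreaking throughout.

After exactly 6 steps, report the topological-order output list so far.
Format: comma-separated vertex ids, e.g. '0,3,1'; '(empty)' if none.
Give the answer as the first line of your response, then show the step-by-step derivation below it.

1,2,4,5,0,3

step 1: output 1; order=[1]; indeg=(2,0,0,2,0,0)
step 2: output 2; order=[1,2]; indeg=(1,0,0,2,0,0)
step 3: output 4; order=[1,2,4]; indeg=(1,0,0,1,0,0)
step 4: output 5; order=[1,2,4,5]; indeg=(0,0,0,0,0,0)
step 5: output 0; order=[1,2,4,5,0]; indeg=(0,0,0,0,0,0)
step 6: output 3; order=[1,2,4,5,0,3]; indeg=(0,0,0,0,0,0)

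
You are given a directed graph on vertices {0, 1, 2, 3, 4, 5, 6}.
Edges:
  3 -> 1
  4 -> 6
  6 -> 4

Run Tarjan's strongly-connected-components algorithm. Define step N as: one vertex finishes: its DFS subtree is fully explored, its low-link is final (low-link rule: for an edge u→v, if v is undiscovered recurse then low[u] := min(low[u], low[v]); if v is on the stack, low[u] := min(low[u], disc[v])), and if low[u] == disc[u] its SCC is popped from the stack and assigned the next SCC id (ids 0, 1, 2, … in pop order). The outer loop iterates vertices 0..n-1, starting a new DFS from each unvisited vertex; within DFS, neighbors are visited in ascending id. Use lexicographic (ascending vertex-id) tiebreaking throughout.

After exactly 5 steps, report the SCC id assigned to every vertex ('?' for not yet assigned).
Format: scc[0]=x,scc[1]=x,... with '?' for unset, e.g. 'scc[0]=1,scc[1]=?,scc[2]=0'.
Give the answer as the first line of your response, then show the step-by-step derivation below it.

scc[0]=0,scc[1]=1,scc[2]=2,scc[3]=3,scc[4]=?,scc[5]=?,scc[6]=?

step 1: low=(low[0]=0,low[1]=?,low[2]=?,low[3]=?,low[4]=?,low[5]=?,low[6]=?); scc=(scc[0]=0,scc[1]=?,scc[2]=?,scc[3]=?,scc[4]=?,scc[5]=?,scc[6]=?)
step 2: low=(low[0]=0,low[1]=1,low[2]=?,low[3]=?,low[4]=?,low[5]=?,low[6]=?); scc=(scc[0]=0,scc[1]=1,scc[2]=?,scc[3]=?,scc[4]=?,scc[5]=?,scc[6]=?)
step 3: low=(low[0]=0,low[1]=1,low[2]=2,low[3]=?,low[4]=?,low[5]=?,low[6]=?); scc=(scc[0]=0,scc[1]=1,scc[2]=2,scc[3]=?,scc[4]=?,scc[5]=?,scc[6]=?)
step 4: low=(low[0]=0,low[1]=1,low[2]=2,low[3]=3,low[4]=?,low[5]=?,low[6]=?); scc=(scc[0]=0,scc[1]=1,scc[2]=2,scc[3]=3,scc[4]=?,scc[5]=?,scc[6]=?)
step 5: low=(low[0]=0,low[1]=1,low[2]=2,low[3]=3,low[4]=4,low[5]=?,low[6]=4); scc=(scc[0]=0,scc[1]=1,scc[2]=2,scc[3]=3,scc[4]=?,scc[5]=?,scc[6]=?)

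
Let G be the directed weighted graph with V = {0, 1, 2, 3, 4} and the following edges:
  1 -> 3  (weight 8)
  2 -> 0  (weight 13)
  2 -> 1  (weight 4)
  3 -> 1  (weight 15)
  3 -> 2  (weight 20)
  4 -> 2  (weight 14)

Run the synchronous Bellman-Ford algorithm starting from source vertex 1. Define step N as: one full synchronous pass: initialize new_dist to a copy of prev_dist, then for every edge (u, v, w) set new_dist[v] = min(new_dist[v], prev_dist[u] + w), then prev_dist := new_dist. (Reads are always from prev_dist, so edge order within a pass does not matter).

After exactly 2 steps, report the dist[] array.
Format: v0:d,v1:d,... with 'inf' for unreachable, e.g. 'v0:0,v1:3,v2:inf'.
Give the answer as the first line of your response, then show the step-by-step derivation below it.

v0:inf,v1:0,v2:28,v3:8,v4:inf

step 1: dist = v0:inf,v1:0,v2:inf,v3:8,v4:inf
step 2: dist = v0:inf,v1:0,v2:28,v3:8,v4:inf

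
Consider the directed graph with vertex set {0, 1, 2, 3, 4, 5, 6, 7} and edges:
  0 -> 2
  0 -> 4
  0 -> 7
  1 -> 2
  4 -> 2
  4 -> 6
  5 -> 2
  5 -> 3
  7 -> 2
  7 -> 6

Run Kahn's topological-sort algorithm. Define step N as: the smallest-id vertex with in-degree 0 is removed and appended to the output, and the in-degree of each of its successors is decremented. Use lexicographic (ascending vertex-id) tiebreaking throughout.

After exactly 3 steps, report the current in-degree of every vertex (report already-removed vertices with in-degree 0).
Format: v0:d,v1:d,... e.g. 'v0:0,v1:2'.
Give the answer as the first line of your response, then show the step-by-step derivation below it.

v0:0,v1:0,v2:2,v3:1,v4:0,v5:0,v6:1,v7:0

step 1: output 0; order=[0]; indeg=(0,0,4,1,0,0,2,0)
step 2: output 1; order=[0,1]; indeg=(0,0,3,1,0,0,2,0)
step 3: output 4; order=[0,1,4]; indeg=(0,0,2,1,0,0,1,0)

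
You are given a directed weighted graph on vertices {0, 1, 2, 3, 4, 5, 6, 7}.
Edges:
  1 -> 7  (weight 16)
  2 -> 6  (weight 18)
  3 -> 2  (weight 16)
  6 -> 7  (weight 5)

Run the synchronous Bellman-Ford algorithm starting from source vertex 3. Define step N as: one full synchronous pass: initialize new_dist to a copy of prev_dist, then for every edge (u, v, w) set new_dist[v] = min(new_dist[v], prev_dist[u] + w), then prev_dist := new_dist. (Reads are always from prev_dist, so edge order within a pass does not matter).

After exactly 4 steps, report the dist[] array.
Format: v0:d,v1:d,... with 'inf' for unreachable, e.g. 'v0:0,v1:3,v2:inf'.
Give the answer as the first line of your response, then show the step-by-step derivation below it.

v0:inf,v1:inf,v2:16,v3:0,v4:inf,v5:inf,v6:34,v7:39

step 1: dist = v0:inf,v1:inf,v2:16,v3:0,v4:inf,v5:inf,v6:inf,v7:inf
step 2: dist = v0:inf,v1:inf,v2:16,v3:0,v4:inf,v5:inf,v6:34,v7:inf
step 3: dist = v0:inf,v1:inf,v2:16,v3:0,v4:inf,v5:inf,v6:34,v7:39
step 4: dist = v0:inf,v1:inf,v2:16,v3:0,v4:inf,v5:inf,v6:34,v7:39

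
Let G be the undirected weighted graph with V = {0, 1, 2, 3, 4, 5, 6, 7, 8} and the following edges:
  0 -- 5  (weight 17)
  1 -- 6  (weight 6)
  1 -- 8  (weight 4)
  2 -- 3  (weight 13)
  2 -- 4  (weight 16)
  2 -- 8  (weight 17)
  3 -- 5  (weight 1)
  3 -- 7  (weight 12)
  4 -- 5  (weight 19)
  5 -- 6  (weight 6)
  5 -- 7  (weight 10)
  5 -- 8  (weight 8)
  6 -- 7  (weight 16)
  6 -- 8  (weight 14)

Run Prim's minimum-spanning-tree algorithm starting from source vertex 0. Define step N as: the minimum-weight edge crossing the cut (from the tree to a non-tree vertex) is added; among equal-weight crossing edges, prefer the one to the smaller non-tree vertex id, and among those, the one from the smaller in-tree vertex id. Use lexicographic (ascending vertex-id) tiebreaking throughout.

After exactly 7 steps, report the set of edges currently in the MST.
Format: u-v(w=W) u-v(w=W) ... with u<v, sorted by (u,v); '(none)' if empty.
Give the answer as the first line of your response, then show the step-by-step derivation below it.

0-5(w=17) 1-6(w=6) 1-8(w=4) 2-3(w=13) 3-5(w=1) 5-6(w=6) 5-7(w=10)

step 1: add edge 0-5 (w=17); MST = {0-5(w=17)}
step 2: add edge 3-5 (w=1); MST = {0-5(w=17) 3-5(w=1)}
step 3: add edge 5-6 (w=6); MST = {0-5(w=17) 3-5(w=1) 5-6(w=6)}
step 4: add edge 1-6 (w=6); MST = {0-5(w=17) 1-6(w=6) 3-5(w=1) 5-6(w=6)}
step 5: add edge 1-8 (w=4); MST = {0-5(w=17) 1-6(w=6) 1-8(w=4) 3-5(w=1) 5-6(w=6)}
step 6: add edge 5-7 (w=10); MST = {0-5(w=17) 1-6(w=6) 1-8(w=4) 3-5(w=1) 5-6(w=6) 5-7(w=10)}
step 7: add edge 2-3 (w=13); MST = {0-5(w=17) 1-6(w=6) 1-8(w=4) 2-3(w=13) 3-5(w=1) 5-6(w=6) 5-7(w=10)}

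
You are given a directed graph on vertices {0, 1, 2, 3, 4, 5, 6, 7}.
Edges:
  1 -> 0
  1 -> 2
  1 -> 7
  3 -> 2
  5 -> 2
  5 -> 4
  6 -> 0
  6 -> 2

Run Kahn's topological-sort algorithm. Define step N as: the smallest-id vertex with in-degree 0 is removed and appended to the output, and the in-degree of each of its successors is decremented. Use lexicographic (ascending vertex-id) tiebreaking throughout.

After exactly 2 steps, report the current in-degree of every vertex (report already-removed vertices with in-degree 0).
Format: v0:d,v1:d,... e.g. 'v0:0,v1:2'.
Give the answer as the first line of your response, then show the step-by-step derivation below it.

v0:1,v1:0,v2:2,v3:0,v4:1,v5:0,v6:0,v7:0

step 1: output 1; order=[1]; indeg=(1,0,3,0,1,0,0,0)
step 2: output 3; order=[1,3]; indeg=(1,0,2,0,1,0,0,0)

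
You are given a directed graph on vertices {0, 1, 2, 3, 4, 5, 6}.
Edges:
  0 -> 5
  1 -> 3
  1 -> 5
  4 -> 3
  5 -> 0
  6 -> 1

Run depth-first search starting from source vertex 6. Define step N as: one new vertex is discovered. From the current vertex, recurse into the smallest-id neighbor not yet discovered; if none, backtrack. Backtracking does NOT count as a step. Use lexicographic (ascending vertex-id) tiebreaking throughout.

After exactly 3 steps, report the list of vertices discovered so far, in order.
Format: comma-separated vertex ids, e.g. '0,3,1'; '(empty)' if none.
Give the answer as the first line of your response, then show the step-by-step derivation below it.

6,1,3

step 1: discover 6; path=6; order=6
step 2: discover 1; path=6>1; order=6,1
step 3: discover 3; path=6>1>3; order=6,1,3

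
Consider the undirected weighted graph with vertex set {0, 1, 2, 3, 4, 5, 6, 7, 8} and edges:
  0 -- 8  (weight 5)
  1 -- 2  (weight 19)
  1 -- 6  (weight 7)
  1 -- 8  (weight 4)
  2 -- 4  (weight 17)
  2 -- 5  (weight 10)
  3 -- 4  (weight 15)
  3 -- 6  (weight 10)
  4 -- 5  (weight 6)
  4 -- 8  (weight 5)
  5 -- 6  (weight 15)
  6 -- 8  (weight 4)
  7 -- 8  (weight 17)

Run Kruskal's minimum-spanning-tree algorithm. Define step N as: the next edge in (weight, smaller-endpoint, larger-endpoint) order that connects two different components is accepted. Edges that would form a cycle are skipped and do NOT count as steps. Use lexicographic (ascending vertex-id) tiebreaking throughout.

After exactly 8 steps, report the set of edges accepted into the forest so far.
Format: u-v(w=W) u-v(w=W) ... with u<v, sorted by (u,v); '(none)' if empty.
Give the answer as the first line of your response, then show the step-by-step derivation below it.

0-8(w=5) 1-8(w=4) 2-5(w=10) 3-6(w=10) 4-5(w=6) 4-8(w=5) 6-8(w=4) 7-8(w=17)

step 1: add edge 1-8 (w=4); MST = {1-8(w=4)}
step 2: add edge 6-8 (w=4); MST = {1-8(w=4) 6-8(w=4)}
step 3: add edge 0-8 (w=5); MST = {0-8(w=5) 1-8(w=4) 6-8(w=4)}
step 4: add edge 4-8 (w=5); MST = {0-8(w=5) 1-8(w=4) 4-8(w=5) 6-8(w=4)}
step 5: add edge 4-5 (w=6); MST = {0-8(w=5) 1-8(w=4) 4-5(w=6) 4-8(w=5) 6-8(w=4)}
step 6: add edge 2-5 (w=10); MST = {0-8(w=5) 1-8(w=4) 2-5(w=10) 4-5(w=6) 4-8(w=5) 6-8(w=4)}
step 7: add edge 3-6 (w=10); MST = {0-8(w=5) 1-8(w=4) 2-5(w=10) 3-6(w=10) 4-5(w=6) 4-8(w=5) 6-8(w=4)}
step 8: add edge 7-8 (w=17); MST = {0-8(w=5) 1-8(w=4) 2-5(w=10) 3-6(w=10) 4-5(w=6) 4-8(w=5) 6-8(w=4) 7-8(w=17)}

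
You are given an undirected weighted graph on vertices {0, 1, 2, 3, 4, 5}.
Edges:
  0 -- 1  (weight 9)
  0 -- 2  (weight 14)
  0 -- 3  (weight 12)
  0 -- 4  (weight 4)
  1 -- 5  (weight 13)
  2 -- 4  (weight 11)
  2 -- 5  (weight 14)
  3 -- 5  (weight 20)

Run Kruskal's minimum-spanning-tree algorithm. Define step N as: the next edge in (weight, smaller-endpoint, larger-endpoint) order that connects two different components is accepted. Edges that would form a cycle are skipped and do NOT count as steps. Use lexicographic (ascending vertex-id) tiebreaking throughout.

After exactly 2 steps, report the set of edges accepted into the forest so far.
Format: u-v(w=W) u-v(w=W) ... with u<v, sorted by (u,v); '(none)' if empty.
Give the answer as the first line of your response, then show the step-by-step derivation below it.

0-1(w=9) 0-4(w=4)

step 1: add edge 0-4 (w=4); MST = {0-4(w=4)}
step 2: add edge 0-1 (w=9); MST = {0-1(w=9) 0-4(w=4)}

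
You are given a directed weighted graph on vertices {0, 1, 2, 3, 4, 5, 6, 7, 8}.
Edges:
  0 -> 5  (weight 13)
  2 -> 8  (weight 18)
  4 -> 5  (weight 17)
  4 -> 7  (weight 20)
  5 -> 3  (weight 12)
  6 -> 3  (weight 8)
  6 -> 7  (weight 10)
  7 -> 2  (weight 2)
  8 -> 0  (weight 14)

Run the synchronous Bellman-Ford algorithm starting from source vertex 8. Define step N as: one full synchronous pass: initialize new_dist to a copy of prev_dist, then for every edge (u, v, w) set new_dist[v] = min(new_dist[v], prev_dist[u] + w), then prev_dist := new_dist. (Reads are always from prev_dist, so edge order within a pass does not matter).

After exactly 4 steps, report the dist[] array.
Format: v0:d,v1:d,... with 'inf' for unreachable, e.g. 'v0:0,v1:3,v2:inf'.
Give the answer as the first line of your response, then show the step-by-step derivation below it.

v0:14,v1:inf,v2:inf,v3:39,v4:inf,v5:27,v6:inf,v7:inf,v8:0

step 1: dist = v0:14,v1:inf,v2:inf,v3:inf,v4:inf,v5:inf,v6:inf,v7:inf,v8:0
step 2: dist = v0:14,v1:inf,v2:inf,v3:inf,v4:inf,v5:27,v6:inf,v7:inf,v8:0
step 3: dist = v0:14,v1:inf,v2:inf,v3:39,v4:inf,v5:27,v6:inf,v7:inf,v8:0
step 4: dist = v0:14,v1:inf,v2:inf,v3:39,v4:inf,v5:27,v6:inf,v7:inf,v8:0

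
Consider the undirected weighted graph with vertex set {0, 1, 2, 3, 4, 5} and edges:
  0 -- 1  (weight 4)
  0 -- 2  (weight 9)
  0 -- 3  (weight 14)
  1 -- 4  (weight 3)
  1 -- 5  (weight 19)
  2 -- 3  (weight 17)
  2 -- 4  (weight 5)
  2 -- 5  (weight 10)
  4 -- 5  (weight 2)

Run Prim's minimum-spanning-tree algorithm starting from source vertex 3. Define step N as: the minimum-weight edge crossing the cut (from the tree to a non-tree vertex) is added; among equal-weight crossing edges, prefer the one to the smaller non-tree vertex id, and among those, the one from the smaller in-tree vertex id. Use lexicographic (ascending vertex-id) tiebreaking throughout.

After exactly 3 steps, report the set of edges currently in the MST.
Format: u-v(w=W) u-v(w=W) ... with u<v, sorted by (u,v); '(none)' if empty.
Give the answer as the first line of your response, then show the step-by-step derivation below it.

0-1(w=4) 0-3(w=14) 1-4(w=3)

step 1: add edge 0-3 (w=14); MST = {0-3(w=14)}
step 2: add edge 0-1 (w=4); MST = {0-1(w=4) 0-3(w=14)}
step 3: add edge 1-4 (w=3); MST = {0-1(w=4) 0-3(w=14) 1-4(w=3)}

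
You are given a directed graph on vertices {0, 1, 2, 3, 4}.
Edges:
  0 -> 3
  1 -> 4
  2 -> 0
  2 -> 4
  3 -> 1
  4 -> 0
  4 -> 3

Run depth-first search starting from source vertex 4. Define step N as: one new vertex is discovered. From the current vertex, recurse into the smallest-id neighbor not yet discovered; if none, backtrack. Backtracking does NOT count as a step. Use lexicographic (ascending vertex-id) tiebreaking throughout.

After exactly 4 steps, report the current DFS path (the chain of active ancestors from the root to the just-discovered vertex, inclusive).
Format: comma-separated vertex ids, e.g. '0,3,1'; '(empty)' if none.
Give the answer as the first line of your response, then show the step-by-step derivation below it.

4,0,3,1

step 1: discover 4; path=4; order=4
step 2: discover 0; path=4>0; order=4,0
step 3: discover 3; path=4>0>3; order=4,0,3
step 4: discover 1; path=4>0>3>1; order=4,0,3,1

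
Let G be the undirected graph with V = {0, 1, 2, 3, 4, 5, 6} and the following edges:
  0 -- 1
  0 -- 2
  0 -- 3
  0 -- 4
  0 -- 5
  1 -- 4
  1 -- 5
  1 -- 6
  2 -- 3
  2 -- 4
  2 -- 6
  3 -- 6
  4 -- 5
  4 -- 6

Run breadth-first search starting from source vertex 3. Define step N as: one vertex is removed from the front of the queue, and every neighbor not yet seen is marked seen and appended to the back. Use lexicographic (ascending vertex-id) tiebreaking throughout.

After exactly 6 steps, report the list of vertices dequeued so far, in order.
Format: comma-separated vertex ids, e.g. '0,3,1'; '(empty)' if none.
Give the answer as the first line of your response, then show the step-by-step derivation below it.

3,0,2,6,1,4

step 1: dequeue 3; queue=[0,2,6]; order=3
step 2: dequeue 0; queue=[2,6,1,4,5]; order=3,0
step 3: dequeue 2; queue=[6,1,4,5]; order=3,0,2
step 4: dequeue 6; queue=[1,4,5]; order=3,0,2,6
step 5: dequeue 1; queue=[4,5]; order=3,0,2,6,1
step 6: dequeue 4; queue=[5]; order=3,0,2,6,1,4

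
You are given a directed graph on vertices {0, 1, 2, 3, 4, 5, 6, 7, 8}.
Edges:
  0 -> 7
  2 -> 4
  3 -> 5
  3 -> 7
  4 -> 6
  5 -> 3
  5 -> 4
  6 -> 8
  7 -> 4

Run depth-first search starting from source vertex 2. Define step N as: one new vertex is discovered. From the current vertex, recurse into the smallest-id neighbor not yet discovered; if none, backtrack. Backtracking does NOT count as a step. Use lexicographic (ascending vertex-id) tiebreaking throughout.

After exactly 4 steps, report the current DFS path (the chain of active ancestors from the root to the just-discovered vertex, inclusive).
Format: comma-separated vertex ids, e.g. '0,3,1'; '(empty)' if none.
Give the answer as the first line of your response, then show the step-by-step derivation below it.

2,4,6,8

step 1: discover 2; path=2; order=2
step 2: discover 4; path=2>4; order=2,4
step 3: discover 6; path=2>4>6; order=2,4,6
step 4: discover 8; path=2>4>6>8; order=2,4,6,8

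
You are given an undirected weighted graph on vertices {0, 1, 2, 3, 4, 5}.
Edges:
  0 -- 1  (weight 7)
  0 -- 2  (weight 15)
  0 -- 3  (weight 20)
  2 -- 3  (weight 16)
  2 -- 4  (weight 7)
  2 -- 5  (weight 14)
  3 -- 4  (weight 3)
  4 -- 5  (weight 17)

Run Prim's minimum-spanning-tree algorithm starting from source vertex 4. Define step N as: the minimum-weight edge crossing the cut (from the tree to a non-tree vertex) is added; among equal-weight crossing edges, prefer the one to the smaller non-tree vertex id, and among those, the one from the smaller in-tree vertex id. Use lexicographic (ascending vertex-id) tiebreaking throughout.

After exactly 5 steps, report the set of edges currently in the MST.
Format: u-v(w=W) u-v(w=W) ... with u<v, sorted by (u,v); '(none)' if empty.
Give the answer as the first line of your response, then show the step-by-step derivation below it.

0-1(w=7) 0-2(w=15) 2-4(w=7) 2-5(w=14) 3-4(w=3)

step 1: add edge 3-4 (w=3); MST = {3-4(w=3)}
step 2: add edge 2-4 (w=7); MST = {2-4(w=7) 3-4(w=3)}
step 3: add edge 2-5 (w=14); MST = {2-4(w=7) 2-5(w=14) 3-4(w=3)}
step 4: add edge 0-2 (w=15); MST = {0-2(w=15) 2-4(w=7) 2-5(w=14) 3-4(w=3)}
step 5: add edge 0-1 (w=7); MST = {0-1(w=7) 0-2(w=15) 2-4(w=7) 2-5(w=14) 3-4(w=3)}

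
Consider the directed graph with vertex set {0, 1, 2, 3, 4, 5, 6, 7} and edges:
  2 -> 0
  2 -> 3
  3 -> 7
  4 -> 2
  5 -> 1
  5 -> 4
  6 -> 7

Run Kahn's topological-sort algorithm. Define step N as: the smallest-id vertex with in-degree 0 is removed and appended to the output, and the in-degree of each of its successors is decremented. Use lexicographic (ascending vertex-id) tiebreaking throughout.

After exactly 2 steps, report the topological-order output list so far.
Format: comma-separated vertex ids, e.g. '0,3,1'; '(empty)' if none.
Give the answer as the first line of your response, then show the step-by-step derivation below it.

5,1

step 1: output 5; order=[5]; indeg=(1,0,1,1,0,0,0,2)
step 2: output 1; order=[5,1]; indeg=(1,0,1,1,0,0,0,2)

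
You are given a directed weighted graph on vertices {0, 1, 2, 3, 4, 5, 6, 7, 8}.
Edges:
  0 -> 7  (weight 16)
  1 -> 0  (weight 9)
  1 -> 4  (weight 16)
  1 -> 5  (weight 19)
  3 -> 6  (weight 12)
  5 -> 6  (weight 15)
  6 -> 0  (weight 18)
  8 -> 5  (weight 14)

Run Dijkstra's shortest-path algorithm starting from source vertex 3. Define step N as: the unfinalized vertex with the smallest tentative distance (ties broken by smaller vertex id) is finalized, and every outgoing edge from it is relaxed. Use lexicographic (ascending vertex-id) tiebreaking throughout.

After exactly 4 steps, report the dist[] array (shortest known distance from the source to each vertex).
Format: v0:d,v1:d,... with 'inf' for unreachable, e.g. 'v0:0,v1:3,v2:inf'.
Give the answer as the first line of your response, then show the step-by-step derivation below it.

v0:30,v1:inf,v2:inf,v3:0,v4:inf,v5:inf,v6:12,v7:46,v8:inf

step 1: dist = v0:inf,v1:inf,v2:inf,v3:0,v4:inf,v5:inf,v6:12,v7:inf,v8:inf
step 2: dist = v0:30,v1:inf,v2:inf,v3:0,v4:inf,v5:inf,v6:12,v7:inf,v8:inf
step 3: dist = v0:30,v1:inf,v2:inf,v3:0,v4:inf,v5:inf,v6:12,v7:46,v8:inf
step 4: dist = v0:30,v1:inf,v2:inf,v3:0,v4:inf,v5:inf,v6:12,v7:46,v8:inf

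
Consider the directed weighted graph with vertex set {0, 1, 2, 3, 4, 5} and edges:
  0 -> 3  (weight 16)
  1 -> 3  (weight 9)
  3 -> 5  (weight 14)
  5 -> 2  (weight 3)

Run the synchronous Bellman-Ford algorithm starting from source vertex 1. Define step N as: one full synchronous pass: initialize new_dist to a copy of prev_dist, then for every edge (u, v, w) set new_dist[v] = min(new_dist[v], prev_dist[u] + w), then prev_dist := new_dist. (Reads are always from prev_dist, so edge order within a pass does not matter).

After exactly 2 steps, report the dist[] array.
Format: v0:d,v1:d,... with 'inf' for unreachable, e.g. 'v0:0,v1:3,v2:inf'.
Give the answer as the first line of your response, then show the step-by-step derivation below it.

v0:inf,v1:0,v2:inf,v3:9,v4:inf,v5:23

step 1: dist = v0:inf,v1:0,v2:inf,v3:9,v4:inf,v5:inf
step 2: dist = v0:inf,v1:0,v2:inf,v3:9,v4:inf,v5:23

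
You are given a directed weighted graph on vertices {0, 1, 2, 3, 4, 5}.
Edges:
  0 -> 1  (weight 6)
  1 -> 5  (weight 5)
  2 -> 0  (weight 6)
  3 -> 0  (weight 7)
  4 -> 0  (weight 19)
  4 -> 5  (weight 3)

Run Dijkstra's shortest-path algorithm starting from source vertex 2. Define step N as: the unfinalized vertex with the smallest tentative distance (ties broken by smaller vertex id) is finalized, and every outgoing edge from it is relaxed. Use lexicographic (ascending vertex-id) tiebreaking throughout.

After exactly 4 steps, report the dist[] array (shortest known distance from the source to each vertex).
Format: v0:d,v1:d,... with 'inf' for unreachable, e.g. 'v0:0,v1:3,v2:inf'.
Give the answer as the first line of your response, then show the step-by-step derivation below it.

v0:6,v1:12,v2:0,v3:inf,v4:inf,v5:17

step 1: dist = v0:6,v1:inf,v2:0,v3:inf,v4:inf,v5:inf
step 2: dist = v0:6,v1:12,v2:0,v3:inf,v4:inf,v5:inf
step 3: dist = v0:6,v1:12,v2:0,v3:inf,v4:inf,v5:17
step 4: dist = v0:6,v1:12,v2:0,v3:inf,v4:inf,v5:17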